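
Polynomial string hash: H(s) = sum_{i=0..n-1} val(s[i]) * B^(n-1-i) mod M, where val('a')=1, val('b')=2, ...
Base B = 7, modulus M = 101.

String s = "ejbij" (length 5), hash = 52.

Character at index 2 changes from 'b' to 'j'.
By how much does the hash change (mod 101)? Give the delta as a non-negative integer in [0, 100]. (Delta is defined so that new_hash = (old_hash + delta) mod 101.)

Delta formula: (val(new) - val(old)) * B^(n-1-k) mod M
  val('j') - val('b') = 10 - 2 = 8
  B^(n-1-k) = 7^2 mod 101 = 49
  Delta = 8 * 49 mod 101 = 89

Answer: 89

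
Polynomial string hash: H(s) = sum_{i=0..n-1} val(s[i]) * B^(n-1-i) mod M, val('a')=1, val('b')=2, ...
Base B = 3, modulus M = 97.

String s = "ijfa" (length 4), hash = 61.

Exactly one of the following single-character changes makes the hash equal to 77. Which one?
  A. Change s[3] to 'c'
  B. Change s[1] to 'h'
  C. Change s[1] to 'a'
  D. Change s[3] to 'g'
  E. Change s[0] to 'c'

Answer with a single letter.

Answer: C

Derivation:
Option A: s[3]='a'->'c', delta=(3-1)*3^0 mod 97 = 2, hash=61+2 mod 97 = 63
Option B: s[1]='j'->'h', delta=(8-10)*3^2 mod 97 = 79, hash=61+79 mod 97 = 43
Option C: s[1]='j'->'a', delta=(1-10)*3^2 mod 97 = 16, hash=61+16 mod 97 = 77 <-- target
Option D: s[3]='a'->'g', delta=(7-1)*3^0 mod 97 = 6, hash=61+6 mod 97 = 67
Option E: s[0]='i'->'c', delta=(3-9)*3^3 mod 97 = 32, hash=61+32 mod 97 = 93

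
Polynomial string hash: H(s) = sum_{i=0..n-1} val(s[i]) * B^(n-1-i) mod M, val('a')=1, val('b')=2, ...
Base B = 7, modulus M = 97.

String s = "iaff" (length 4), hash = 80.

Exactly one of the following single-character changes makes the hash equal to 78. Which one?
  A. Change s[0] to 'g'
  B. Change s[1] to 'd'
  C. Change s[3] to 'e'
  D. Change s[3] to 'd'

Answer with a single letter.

Answer: D

Derivation:
Option A: s[0]='i'->'g', delta=(7-9)*7^3 mod 97 = 90, hash=80+90 mod 97 = 73
Option B: s[1]='a'->'d', delta=(4-1)*7^2 mod 97 = 50, hash=80+50 mod 97 = 33
Option C: s[3]='f'->'e', delta=(5-6)*7^0 mod 97 = 96, hash=80+96 mod 97 = 79
Option D: s[3]='f'->'d', delta=(4-6)*7^0 mod 97 = 95, hash=80+95 mod 97 = 78 <-- target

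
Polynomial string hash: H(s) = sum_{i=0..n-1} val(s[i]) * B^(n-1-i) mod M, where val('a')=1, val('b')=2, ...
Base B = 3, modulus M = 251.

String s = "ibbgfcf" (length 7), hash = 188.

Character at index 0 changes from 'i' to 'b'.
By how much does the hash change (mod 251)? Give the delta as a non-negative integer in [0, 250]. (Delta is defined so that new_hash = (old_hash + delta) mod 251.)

Delta formula: (val(new) - val(old)) * B^(n-1-k) mod M
  val('b') - val('i') = 2 - 9 = -7
  B^(n-1-k) = 3^6 mod 251 = 227
  Delta = -7 * 227 mod 251 = 168

Answer: 168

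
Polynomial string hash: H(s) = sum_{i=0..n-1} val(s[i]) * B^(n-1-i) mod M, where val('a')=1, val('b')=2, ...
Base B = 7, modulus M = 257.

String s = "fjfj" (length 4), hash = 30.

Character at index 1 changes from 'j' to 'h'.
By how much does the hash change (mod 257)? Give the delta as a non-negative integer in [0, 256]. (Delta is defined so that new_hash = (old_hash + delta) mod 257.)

Answer: 159

Derivation:
Delta formula: (val(new) - val(old)) * B^(n-1-k) mod M
  val('h') - val('j') = 8 - 10 = -2
  B^(n-1-k) = 7^2 mod 257 = 49
  Delta = -2 * 49 mod 257 = 159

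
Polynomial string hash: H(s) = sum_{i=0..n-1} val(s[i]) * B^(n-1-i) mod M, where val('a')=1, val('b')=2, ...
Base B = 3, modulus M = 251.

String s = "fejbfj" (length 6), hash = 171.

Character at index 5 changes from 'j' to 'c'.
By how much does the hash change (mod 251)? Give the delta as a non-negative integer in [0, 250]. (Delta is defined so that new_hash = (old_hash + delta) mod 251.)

Delta formula: (val(new) - val(old)) * B^(n-1-k) mod M
  val('c') - val('j') = 3 - 10 = -7
  B^(n-1-k) = 3^0 mod 251 = 1
  Delta = -7 * 1 mod 251 = 244

Answer: 244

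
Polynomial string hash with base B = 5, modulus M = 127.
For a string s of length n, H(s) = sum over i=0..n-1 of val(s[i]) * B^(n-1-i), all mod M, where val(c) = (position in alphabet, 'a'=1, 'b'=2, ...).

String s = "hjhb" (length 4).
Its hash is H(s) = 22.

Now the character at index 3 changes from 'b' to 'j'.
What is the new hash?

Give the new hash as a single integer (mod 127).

val('b') = 2, val('j') = 10
Position k = 3, exponent = n-1-k = 0
B^0 mod M = 5^0 mod 127 = 1
Delta = (10 - 2) * 1 mod 127 = 8
New hash = (22 + 8) mod 127 = 30

Answer: 30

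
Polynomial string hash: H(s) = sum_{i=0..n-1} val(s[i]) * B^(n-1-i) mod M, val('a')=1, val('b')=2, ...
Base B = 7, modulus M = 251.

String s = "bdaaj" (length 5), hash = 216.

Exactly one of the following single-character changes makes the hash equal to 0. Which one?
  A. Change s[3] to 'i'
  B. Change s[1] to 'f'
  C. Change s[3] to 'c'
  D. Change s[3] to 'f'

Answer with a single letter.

Answer: D

Derivation:
Option A: s[3]='a'->'i', delta=(9-1)*7^1 mod 251 = 56, hash=216+56 mod 251 = 21
Option B: s[1]='d'->'f', delta=(6-4)*7^3 mod 251 = 184, hash=216+184 mod 251 = 149
Option C: s[3]='a'->'c', delta=(3-1)*7^1 mod 251 = 14, hash=216+14 mod 251 = 230
Option D: s[3]='a'->'f', delta=(6-1)*7^1 mod 251 = 35, hash=216+35 mod 251 = 0 <-- target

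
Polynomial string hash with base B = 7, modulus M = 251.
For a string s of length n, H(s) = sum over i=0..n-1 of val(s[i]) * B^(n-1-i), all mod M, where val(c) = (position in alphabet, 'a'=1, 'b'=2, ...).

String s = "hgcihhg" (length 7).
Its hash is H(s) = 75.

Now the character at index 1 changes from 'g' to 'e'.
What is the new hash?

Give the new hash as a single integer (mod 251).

Answer: 95

Derivation:
val('g') = 7, val('e') = 5
Position k = 1, exponent = n-1-k = 5
B^5 mod M = 7^5 mod 251 = 241
Delta = (5 - 7) * 241 mod 251 = 20
New hash = (75 + 20) mod 251 = 95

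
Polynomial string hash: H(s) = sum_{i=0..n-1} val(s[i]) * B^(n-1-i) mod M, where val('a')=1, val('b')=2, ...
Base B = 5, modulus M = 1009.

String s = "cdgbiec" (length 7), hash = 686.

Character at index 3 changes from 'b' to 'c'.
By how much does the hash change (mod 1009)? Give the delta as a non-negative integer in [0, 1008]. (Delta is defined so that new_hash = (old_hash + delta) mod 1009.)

Delta formula: (val(new) - val(old)) * B^(n-1-k) mod M
  val('c') - val('b') = 3 - 2 = 1
  B^(n-1-k) = 5^3 mod 1009 = 125
  Delta = 1 * 125 mod 1009 = 125

Answer: 125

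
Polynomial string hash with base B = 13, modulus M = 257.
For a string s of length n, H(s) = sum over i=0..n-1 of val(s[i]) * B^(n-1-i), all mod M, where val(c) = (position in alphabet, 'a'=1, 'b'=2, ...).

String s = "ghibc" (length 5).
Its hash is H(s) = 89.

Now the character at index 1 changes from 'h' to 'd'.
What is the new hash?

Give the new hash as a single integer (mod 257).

val('h') = 8, val('d') = 4
Position k = 1, exponent = n-1-k = 3
B^3 mod M = 13^3 mod 257 = 141
Delta = (4 - 8) * 141 mod 257 = 207
New hash = (89 + 207) mod 257 = 39

Answer: 39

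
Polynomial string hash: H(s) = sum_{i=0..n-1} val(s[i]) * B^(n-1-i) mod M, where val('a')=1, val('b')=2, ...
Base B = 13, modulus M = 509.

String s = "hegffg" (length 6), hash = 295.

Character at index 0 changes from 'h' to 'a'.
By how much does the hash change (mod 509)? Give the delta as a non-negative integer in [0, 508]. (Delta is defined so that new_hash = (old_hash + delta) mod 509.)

Answer: 412

Derivation:
Delta formula: (val(new) - val(old)) * B^(n-1-k) mod M
  val('a') - val('h') = 1 - 8 = -7
  B^(n-1-k) = 13^5 mod 509 = 232
  Delta = -7 * 232 mod 509 = 412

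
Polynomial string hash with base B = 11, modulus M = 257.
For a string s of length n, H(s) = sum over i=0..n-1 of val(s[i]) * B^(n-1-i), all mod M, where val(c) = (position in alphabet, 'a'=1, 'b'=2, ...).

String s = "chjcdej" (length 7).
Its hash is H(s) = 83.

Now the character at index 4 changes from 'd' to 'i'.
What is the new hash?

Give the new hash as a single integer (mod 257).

val('d') = 4, val('i') = 9
Position k = 4, exponent = n-1-k = 2
B^2 mod M = 11^2 mod 257 = 121
Delta = (9 - 4) * 121 mod 257 = 91
New hash = (83 + 91) mod 257 = 174

Answer: 174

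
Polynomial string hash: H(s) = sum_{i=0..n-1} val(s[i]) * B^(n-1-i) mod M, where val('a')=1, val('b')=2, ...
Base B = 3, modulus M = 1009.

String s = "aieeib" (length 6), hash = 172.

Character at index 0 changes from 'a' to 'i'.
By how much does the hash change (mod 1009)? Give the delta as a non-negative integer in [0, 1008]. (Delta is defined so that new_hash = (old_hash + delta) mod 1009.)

Answer: 935

Derivation:
Delta formula: (val(new) - val(old)) * B^(n-1-k) mod M
  val('i') - val('a') = 9 - 1 = 8
  B^(n-1-k) = 3^5 mod 1009 = 243
  Delta = 8 * 243 mod 1009 = 935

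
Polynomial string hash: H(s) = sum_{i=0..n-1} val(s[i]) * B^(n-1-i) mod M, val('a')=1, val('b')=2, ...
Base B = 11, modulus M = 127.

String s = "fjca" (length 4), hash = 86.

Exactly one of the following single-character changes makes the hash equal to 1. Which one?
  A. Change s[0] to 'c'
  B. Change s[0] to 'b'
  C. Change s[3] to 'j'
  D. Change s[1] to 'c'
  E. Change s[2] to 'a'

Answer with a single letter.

Option A: s[0]='f'->'c', delta=(3-6)*11^3 mod 127 = 71, hash=86+71 mod 127 = 30
Option B: s[0]='f'->'b', delta=(2-6)*11^3 mod 127 = 10, hash=86+10 mod 127 = 96
Option C: s[3]='a'->'j', delta=(10-1)*11^0 mod 127 = 9, hash=86+9 mod 127 = 95
Option D: s[1]='j'->'c', delta=(3-10)*11^2 mod 127 = 42, hash=86+42 mod 127 = 1 <-- target
Option E: s[2]='c'->'a', delta=(1-3)*11^1 mod 127 = 105, hash=86+105 mod 127 = 64

Answer: D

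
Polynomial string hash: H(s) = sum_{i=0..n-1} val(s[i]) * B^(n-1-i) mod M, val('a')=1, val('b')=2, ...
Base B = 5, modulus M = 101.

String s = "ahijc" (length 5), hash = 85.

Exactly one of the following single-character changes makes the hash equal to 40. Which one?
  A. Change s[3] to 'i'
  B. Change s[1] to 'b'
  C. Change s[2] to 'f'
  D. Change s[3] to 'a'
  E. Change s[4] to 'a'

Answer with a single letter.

Option A: s[3]='j'->'i', delta=(9-10)*5^1 mod 101 = 96, hash=85+96 mod 101 = 80
Option B: s[1]='h'->'b', delta=(2-8)*5^3 mod 101 = 58, hash=85+58 mod 101 = 42
Option C: s[2]='i'->'f', delta=(6-9)*5^2 mod 101 = 26, hash=85+26 mod 101 = 10
Option D: s[3]='j'->'a', delta=(1-10)*5^1 mod 101 = 56, hash=85+56 mod 101 = 40 <-- target
Option E: s[4]='c'->'a', delta=(1-3)*5^0 mod 101 = 99, hash=85+99 mod 101 = 83

Answer: D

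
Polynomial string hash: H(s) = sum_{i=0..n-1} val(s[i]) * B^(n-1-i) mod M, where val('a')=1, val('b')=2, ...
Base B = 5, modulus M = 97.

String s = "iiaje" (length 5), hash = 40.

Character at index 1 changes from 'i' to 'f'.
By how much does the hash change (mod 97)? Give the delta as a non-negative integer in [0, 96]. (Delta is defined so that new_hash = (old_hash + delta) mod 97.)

Delta formula: (val(new) - val(old)) * B^(n-1-k) mod M
  val('f') - val('i') = 6 - 9 = -3
  B^(n-1-k) = 5^3 mod 97 = 28
  Delta = -3 * 28 mod 97 = 13

Answer: 13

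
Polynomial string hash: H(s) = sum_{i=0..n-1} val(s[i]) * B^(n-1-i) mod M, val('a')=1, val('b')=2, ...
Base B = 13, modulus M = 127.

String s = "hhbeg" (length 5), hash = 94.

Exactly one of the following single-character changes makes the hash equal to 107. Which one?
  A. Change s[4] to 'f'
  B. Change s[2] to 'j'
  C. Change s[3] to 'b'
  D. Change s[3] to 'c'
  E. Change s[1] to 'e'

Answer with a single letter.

Answer: E

Derivation:
Option A: s[4]='g'->'f', delta=(6-7)*13^0 mod 127 = 126, hash=94+126 mod 127 = 93
Option B: s[2]='b'->'j', delta=(10-2)*13^2 mod 127 = 82, hash=94+82 mod 127 = 49
Option C: s[3]='e'->'b', delta=(2-5)*13^1 mod 127 = 88, hash=94+88 mod 127 = 55
Option D: s[3]='e'->'c', delta=(3-5)*13^1 mod 127 = 101, hash=94+101 mod 127 = 68
Option E: s[1]='h'->'e', delta=(5-8)*13^3 mod 127 = 13, hash=94+13 mod 127 = 107 <-- target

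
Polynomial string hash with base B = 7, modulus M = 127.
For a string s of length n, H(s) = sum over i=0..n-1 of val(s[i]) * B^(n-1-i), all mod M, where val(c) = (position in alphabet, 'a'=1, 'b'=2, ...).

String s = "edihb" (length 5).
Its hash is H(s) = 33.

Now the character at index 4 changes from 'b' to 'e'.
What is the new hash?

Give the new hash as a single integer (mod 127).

val('b') = 2, val('e') = 5
Position k = 4, exponent = n-1-k = 0
B^0 mod M = 7^0 mod 127 = 1
Delta = (5 - 2) * 1 mod 127 = 3
New hash = (33 + 3) mod 127 = 36

Answer: 36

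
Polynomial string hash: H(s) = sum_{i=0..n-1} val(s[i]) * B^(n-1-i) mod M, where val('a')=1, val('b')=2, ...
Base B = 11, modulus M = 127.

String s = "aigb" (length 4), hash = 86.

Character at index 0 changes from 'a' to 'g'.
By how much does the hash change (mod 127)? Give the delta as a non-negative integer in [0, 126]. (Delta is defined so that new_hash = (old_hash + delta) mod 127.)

Delta formula: (val(new) - val(old)) * B^(n-1-k) mod M
  val('g') - val('a') = 7 - 1 = 6
  B^(n-1-k) = 11^3 mod 127 = 61
  Delta = 6 * 61 mod 127 = 112

Answer: 112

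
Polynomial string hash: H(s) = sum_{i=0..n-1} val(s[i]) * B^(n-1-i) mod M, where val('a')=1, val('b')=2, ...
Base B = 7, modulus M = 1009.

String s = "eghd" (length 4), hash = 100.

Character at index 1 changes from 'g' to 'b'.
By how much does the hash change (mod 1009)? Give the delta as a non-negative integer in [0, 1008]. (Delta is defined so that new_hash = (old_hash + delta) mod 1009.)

Delta formula: (val(new) - val(old)) * B^(n-1-k) mod M
  val('b') - val('g') = 2 - 7 = -5
  B^(n-1-k) = 7^2 mod 1009 = 49
  Delta = -5 * 49 mod 1009 = 764

Answer: 764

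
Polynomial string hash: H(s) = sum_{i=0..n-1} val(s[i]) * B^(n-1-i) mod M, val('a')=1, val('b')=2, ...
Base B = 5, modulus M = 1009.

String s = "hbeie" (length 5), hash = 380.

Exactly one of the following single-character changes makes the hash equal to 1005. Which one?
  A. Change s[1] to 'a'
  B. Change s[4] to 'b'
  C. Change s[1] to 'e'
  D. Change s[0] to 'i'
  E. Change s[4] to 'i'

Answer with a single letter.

Answer: D

Derivation:
Option A: s[1]='b'->'a', delta=(1-2)*5^3 mod 1009 = 884, hash=380+884 mod 1009 = 255
Option B: s[4]='e'->'b', delta=(2-5)*5^0 mod 1009 = 1006, hash=380+1006 mod 1009 = 377
Option C: s[1]='b'->'e', delta=(5-2)*5^3 mod 1009 = 375, hash=380+375 mod 1009 = 755
Option D: s[0]='h'->'i', delta=(9-8)*5^4 mod 1009 = 625, hash=380+625 mod 1009 = 1005 <-- target
Option E: s[4]='e'->'i', delta=(9-5)*5^0 mod 1009 = 4, hash=380+4 mod 1009 = 384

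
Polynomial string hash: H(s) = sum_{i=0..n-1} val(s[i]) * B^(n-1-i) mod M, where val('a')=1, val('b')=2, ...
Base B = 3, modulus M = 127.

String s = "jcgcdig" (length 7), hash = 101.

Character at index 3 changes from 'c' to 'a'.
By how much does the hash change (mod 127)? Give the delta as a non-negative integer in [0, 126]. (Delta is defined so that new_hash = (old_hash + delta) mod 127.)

Delta formula: (val(new) - val(old)) * B^(n-1-k) mod M
  val('a') - val('c') = 1 - 3 = -2
  B^(n-1-k) = 3^3 mod 127 = 27
  Delta = -2 * 27 mod 127 = 73

Answer: 73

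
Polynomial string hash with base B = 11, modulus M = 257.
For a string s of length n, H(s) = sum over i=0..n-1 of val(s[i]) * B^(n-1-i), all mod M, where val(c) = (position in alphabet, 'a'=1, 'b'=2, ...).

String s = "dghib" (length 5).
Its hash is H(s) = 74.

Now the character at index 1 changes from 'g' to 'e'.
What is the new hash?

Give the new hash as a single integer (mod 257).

Answer: 239

Derivation:
val('g') = 7, val('e') = 5
Position k = 1, exponent = n-1-k = 3
B^3 mod M = 11^3 mod 257 = 46
Delta = (5 - 7) * 46 mod 257 = 165
New hash = (74 + 165) mod 257 = 239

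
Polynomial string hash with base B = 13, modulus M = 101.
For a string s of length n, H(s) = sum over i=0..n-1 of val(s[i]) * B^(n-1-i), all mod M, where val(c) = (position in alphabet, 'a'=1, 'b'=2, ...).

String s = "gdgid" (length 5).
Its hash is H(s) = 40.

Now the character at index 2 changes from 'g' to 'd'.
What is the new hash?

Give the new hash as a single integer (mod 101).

val('g') = 7, val('d') = 4
Position k = 2, exponent = n-1-k = 2
B^2 mod M = 13^2 mod 101 = 68
Delta = (4 - 7) * 68 mod 101 = 99
New hash = (40 + 99) mod 101 = 38

Answer: 38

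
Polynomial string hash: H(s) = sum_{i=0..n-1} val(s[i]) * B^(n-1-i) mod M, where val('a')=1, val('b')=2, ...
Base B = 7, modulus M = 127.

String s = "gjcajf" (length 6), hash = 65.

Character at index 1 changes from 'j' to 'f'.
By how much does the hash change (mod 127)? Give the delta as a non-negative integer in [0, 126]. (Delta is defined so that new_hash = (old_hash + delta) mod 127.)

Delta formula: (val(new) - val(old)) * B^(n-1-k) mod M
  val('f') - val('j') = 6 - 10 = -4
  B^(n-1-k) = 7^4 mod 127 = 115
  Delta = -4 * 115 mod 127 = 48

Answer: 48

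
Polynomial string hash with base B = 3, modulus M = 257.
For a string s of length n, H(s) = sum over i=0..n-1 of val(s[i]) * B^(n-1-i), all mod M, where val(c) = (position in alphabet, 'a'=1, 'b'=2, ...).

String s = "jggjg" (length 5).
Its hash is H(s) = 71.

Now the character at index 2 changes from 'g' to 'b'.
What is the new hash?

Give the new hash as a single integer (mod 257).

val('g') = 7, val('b') = 2
Position k = 2, exponent = n-1-k = 2
B^2 mod M = 3^2 mod 257 = 9
Delta = (2 - 7) * 9 mod 257 = 212
New hash = (71 + 212) mod 257 = 26

Answer: 26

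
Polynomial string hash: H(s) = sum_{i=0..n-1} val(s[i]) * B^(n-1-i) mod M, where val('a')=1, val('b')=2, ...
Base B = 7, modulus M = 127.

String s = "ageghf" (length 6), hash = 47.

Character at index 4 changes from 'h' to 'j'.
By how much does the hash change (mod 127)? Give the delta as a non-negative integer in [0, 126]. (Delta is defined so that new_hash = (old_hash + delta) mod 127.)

Delta formula: (val(new) - val(old)) * B^(n-1-k) mod M
  val('j') - val('h') = 10 - 8 = 2
  B^(n-1-k) = 7^1 mod 127 = 7
  Delta = 2 * 7 mod 127 = 14

Answer: 14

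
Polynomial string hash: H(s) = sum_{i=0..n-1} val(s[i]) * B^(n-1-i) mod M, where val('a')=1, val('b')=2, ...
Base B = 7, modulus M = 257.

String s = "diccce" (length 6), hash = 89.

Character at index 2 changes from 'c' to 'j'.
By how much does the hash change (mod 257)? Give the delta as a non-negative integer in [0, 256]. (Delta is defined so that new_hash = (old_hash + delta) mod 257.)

Delta formula: (val(new) - val(old)) * B^(n-1-k) mod M
  val('j') - val('c') = 10 - 3 = 7
  B^(n-1-k) = 7^3 mod 257 = 86
  Delta = 7 * 86 mod 257 = 88

Answer: 88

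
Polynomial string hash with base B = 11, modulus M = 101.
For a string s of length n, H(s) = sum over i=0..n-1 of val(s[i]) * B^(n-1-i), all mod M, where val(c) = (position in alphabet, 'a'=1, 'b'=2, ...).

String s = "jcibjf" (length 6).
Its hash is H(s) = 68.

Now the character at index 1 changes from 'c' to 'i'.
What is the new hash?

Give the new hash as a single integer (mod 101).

Answer: 44

Derivation:
val('c') = 3, val('i') = 9
Position k = 1, exponent = n-1-k = 4
B^4 mod M = 11^4 mod 101 = 97
Delta = (9 - 3) * 97 mod 101 = 77
New hash = (68 + 77) mod 101 = 44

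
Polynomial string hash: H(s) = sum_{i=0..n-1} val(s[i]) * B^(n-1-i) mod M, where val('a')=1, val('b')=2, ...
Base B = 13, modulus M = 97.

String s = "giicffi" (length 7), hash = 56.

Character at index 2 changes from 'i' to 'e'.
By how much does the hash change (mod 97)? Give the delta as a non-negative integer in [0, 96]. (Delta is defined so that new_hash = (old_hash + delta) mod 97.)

Answer: 22

Derivation:
Delta formula: (val(new) - val(old)) * B^(n-1-k) mod M
  val('e') - val('i') = 5 - 9 = -4
  B^(n-1-k) = 13^4 mod 97 = 43
  Delta = -4 * 43 mod 97 = 22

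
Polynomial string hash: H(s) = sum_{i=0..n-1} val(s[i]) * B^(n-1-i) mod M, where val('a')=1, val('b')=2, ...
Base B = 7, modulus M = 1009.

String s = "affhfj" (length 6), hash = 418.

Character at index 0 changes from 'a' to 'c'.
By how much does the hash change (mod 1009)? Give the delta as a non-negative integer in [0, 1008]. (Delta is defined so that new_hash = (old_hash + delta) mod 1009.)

Delta formula: (val(new) - val(old)) * B^(n-1-k) mod M
  val('c') - val('a') = 3 - 1 = 2
  B^(n-1-k) = 7^5 mod 1009 = 663
  Delta = 2 * 663 mod 1009 = 317

Answer: 317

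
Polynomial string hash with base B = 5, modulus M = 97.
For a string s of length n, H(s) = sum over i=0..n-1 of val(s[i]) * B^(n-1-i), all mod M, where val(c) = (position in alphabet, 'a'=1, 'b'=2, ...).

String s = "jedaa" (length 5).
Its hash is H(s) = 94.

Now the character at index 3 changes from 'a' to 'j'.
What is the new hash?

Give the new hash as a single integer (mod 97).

val('a') = 1, val('j') = 10
Position k = 3, exponent = n-1-k = 1
B^1 mod M = 5^1 mod 97 = 5
Delta = (10 - 1) * 5 mod 97 = 45
New hash = (94 + 45) mod 97 = 42

Answer: 42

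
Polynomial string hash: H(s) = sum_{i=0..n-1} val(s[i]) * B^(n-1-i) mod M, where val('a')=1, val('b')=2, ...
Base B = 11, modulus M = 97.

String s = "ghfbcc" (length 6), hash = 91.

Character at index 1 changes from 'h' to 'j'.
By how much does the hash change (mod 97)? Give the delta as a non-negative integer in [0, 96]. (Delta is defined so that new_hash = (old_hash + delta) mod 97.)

Delta formula: (val(new) - val(old)) * B^(n-1-k) mod M
  val('j') - val('h') = 10 - 8 = 2
  B^(n-1-k) = 11^4 mod 97 = 91
  Delta = 2 * 91 mod 97 = 85

Answer: 85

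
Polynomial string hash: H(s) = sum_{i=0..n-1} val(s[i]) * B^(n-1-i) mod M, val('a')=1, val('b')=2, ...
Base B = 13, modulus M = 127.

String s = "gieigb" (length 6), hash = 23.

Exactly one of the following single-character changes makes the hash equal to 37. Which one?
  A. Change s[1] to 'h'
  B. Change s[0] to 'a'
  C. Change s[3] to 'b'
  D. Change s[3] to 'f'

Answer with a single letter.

Option A: s[1]='i'->'h', delta=(8-9)*13^4 mod 127 = 14, hash=23+14 mod 127 = 37 <-- target
Option B: s[0]='g'->'a', delta=(1-7)*13^5 mod 127 = 76, hash=23+76 mod 127 = 99
Option C: s[3]='i'->'b', delta=(2-9)*13^2 mod 127 = 87, hash=23+87 mod 127 = 110
Option D: s[3]='i'->'f', delta=(6-9)*13^2 mod 127 = 1, hash=23+1 mod 127 = 24

Answer: A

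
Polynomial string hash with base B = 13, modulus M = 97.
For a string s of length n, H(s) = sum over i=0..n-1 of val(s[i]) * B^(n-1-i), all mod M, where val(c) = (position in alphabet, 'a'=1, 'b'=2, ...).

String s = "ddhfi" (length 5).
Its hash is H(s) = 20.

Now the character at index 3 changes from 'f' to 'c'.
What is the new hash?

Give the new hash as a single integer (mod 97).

Answer: 78

Derivation:
val('f') = 6, val('c') = 3
Position k = 3, exponent = n-1-k = 1
B^1 mod M = 13^1 mod 97 = 13
Delta = (3 - 6) * 13 mod 97 = 58
New hash = (20 + 58) mod 97 = 78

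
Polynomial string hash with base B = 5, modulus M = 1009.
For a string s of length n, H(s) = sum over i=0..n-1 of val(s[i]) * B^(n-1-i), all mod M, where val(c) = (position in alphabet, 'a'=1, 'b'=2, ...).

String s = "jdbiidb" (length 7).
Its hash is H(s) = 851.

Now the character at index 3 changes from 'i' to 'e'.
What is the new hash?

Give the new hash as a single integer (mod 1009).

val('i') = 9, val('e') = 5
Position k = 3, exponent = n-1-k = 3
B^3 mod M = 5^3 mod 1009 = 125
Delta = (5 - 9) * 125 mod 1009 = 509
New hash = (851 + 509) mod 1009 = 351

Answer: 351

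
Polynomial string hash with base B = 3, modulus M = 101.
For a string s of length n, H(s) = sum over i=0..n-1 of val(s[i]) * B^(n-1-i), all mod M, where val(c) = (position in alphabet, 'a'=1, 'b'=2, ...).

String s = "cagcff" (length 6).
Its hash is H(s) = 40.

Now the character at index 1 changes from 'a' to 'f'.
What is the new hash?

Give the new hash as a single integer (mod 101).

val('a') = 1, val('f') = 6
Position k = 1, exponent = n-1-k = 4
B^4 mod M = 3^4 mod 101 = 81
Delta = (6 - 1) * 81 mod 101 = 1
New hash = (40 + 1) mod 101 = 41

Answer: 41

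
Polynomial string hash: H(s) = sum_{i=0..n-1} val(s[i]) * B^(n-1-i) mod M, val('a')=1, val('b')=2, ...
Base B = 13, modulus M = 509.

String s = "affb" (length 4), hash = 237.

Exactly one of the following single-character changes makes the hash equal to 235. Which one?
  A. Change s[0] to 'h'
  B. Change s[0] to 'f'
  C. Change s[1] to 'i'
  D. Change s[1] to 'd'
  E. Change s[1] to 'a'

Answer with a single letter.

Answer: C

Derivation:
Option A: s[0]='a'->'h', delta=(8-1)*13^3 mod 509 = 109, hash=237+109 mod 509 = 346
Option B: s[0]='a'->'f', delta=(6-1)*13^3 mod 509 = 296, hash=237+296 mod 509 = 24
Option C: s[1]='f'->'i', delta=(9-6)*13^2 mod 509 = 507, hash=237+507 mod 509 = 235 <-- target
Option D: s[1]='f'->'d', delta=(4-6)*13^2 mod 509 = 171, hash=237+171 mod 509 = 408
Option E: s[1]='f'->'a', delta=(1-6)*13^2 mod 509 = 173, hash=237+173 mod 509 = 410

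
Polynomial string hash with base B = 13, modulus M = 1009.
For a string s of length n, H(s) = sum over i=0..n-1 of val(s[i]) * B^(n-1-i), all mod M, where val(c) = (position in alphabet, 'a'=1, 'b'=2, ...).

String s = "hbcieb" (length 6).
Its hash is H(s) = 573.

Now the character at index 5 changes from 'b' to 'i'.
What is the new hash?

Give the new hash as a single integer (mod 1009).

Answer: 580

Derivation:
val('b') = 2, val('i') = 9
Position k = 5, exponent = n-1-k = 0
B^0 mod M = 13^0 mod 1009 = 1
Delta = (9 - 2) * 1 mod 1009 = 7
New hash = (573 + 7) mod 1009 = 580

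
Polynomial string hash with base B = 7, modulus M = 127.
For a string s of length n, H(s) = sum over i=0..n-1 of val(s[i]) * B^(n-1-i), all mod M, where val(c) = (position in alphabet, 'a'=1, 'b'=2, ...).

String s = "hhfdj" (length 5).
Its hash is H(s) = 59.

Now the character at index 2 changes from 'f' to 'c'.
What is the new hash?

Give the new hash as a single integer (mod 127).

Answer: 39

Derivation:
val('f') = 6, val('c') = 3
Position k = 2, exponent = n-1-k = 2
B^2 mod M = 7^2 mod 127 = 49
Delta = (3 - 6) * 49 mod 127 = 107
New hash = (59 + 107) mod 127 = 39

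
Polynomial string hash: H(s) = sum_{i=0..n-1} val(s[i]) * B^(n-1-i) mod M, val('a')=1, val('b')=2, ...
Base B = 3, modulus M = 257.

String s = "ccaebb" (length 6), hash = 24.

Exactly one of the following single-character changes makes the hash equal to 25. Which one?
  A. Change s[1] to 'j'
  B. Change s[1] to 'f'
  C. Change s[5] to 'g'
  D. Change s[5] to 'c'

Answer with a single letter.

Option A: s[1]='c'->'j', delta=(10-3)*3^4 mod 257 = 53, hash=24+53 mod 257 = 77
Option B: s[1]='c'->'f', delta=(6-3)*3^4 mod 257 = 243, hash=24+243 mod 257 = 10
Option C: s[5]='b'->'g', delta=(7-2)*3^0 mod 257 = 5, hash=24+5 mod 257 = 29
Option D: s[5]='b'->'c', delta=(3-2)*3^0 mod 257 = 1, hash=24+1 mod 257 = 25 <-- target

Answer: D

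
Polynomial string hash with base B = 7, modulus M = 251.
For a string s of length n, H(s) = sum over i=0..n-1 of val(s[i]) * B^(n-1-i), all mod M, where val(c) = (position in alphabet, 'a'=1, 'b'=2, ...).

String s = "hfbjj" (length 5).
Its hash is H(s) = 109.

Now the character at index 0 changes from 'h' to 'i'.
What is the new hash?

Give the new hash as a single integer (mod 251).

Answer: 0

Derivation:
val('h') = 8, val('i') = 9
Position k = 0, exponent = n-1-k = 4
B^4 mod M = 7^4 mod 251 = 142
Delta = (9 - 8) * 142 mod 251 = 142
New hash = (109 + 142) mod 251 = 0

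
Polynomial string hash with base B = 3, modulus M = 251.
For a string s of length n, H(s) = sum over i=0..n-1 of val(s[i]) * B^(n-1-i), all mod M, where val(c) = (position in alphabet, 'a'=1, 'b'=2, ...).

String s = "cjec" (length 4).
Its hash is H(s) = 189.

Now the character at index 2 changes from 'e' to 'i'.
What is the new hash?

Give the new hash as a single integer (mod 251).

Answer: 201

Derivation:
val('e') = 5, val('i') = 9
Position k = 2, exponent = n-1-k = 1
B^1 mod M = 3^1 mod 251 = 3
Delta = (9 - 5) * 3 mod 251 = 12
New hash = (189 + 12) mod 251 = 201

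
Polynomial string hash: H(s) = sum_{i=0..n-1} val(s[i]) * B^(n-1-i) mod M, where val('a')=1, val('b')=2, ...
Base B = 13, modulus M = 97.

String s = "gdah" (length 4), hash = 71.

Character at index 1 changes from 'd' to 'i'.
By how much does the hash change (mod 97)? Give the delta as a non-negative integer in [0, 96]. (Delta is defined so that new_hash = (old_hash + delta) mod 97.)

Delta formula: (val(new) - val(old)) * B^(n-1-k) mod M
  val('i') - val('d') = 9 - 4 = 5
  B^(n-1-k) = 13^2 mod 97 = 72
  Delta = 5 * 72 mod 97 = 69

Answer: 69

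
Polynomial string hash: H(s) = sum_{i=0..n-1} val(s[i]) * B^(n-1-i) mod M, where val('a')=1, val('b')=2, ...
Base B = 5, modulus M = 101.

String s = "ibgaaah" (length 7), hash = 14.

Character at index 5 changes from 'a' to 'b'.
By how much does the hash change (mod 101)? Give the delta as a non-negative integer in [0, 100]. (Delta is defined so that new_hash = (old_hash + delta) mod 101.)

Answer: 5

Derivation:
Delta formula: (val(new) - val(old)) * B^(n-1-k) mod M
  val('b') - val('a') = 2 - 1 = 1
  B^(n-1-k) = 5^1 mod 101 = 5
  Delta = 1 * 5 mod 101 = 5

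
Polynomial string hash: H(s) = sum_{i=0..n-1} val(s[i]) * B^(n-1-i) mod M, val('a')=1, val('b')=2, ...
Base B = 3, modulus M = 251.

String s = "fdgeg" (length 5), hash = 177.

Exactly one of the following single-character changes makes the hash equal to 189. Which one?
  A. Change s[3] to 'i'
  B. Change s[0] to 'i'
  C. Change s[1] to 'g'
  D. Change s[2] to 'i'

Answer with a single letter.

Option A: s[3]='e'->'i', delta=(9-5)*3^1 mod 251 = 12, hash=177+12 mod 251 = 189 <-- target
Option B: s[0]='f'->'i', delta=(9-6)*3^4 mod 251 = 243, hash=177+243 mod 251 = 169
Option C: s[1]='d'->'g', delta=(7-4)*3^3 mod 251 = 81, hash=177+81 mod 251 = 7
Option D: s[2]='g'->'i', delta=(9-7)*3^2 mod 251 = 18, hash=177+18 mod 251 = 195

Answer: A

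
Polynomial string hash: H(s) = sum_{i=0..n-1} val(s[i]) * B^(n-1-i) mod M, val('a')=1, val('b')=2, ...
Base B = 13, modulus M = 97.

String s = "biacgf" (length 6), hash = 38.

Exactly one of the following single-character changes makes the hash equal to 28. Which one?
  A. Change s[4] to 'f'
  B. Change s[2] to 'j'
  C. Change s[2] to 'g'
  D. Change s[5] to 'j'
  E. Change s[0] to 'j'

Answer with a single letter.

Answer: C

Derivation:
Option A: s[4]='g'->'f', delta=(6-7)*13^1 mod 97 = 84, hash=38+84 mod 97 = 25
Option B: s[2]='a'->'j', delta=(10-1)*13^3 mod 97 = 82, hash=38+82 mod 97 = 23
Option C: s[2]='a'->'g', delta=(7-1)*13^3 mod 97 = 87, hash=38+87 mod 97 = 28 <-- target
Option D: s[5]='f'->'j', delta=(10-6)*13^0 mod 97 = 4, hash=38+4 mod 97 = 42
Option E: s[0]='b'->'j', delta=(10-2)*13^5 mod 97 = 10, hash=38+10 mod 97 = 48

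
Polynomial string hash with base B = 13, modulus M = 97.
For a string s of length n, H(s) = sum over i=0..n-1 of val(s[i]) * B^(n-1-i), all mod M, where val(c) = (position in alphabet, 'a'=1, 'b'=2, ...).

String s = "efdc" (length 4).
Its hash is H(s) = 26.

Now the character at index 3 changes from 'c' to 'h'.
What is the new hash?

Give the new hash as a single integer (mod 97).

Answer: 31

Derivation:
val('c') = 3, val('h') = 8
Position k = 3, exponent = n-1-k = 0
B^0 mod M = 13^0 mod 97 = 1
Delta = (8 - 3) * 1 mod 97 = 5
New hash = (26 + 5) mod 97 = 31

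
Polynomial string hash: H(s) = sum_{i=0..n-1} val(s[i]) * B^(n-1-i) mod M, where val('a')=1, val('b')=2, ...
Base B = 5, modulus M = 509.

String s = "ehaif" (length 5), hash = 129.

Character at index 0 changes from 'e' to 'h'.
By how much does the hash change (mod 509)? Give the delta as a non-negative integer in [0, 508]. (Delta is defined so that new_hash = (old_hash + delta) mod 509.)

Answer: 348

Derivation:
Delta formula: (val(new) - val(old)) * B^(n-1-k) mod M
  val('h') - val('e') = 8 - 5 = 3
  B^(n-1-k) = 5^4 mod 509 = 116
  Delta = 3 * 116 mod 509 = 348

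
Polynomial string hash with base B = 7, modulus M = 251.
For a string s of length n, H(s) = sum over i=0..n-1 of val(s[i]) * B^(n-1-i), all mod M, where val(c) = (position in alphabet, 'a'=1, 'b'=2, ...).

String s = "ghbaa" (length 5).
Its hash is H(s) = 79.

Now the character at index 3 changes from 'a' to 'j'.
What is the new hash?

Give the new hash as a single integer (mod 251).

val('a') = 1, val('j') = 10
Position k = 3, exponent = n-1-k = 1
B^1 mod M = 7^1 mod 251 = 7
Delta = (10 - 1) * 7 mod 251 = 63
New hash = (79 + 63) mod 251 = 142

Answer: 142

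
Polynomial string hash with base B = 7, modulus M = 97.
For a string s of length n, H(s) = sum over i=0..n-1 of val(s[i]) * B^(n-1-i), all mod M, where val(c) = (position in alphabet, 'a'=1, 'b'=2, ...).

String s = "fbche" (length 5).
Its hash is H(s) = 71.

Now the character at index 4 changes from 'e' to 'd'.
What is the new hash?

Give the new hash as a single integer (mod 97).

Answer: 70

Derivation:
val('e') = 5, val('d') = 4
Position k = 4, exponent = n-1-k = 0
B^0 mod M = 7^0 mod 97 = 1
Delta = (4 - 5) * 1 mod 97 = 96
New hash = (71 + 96) mod 97 = 70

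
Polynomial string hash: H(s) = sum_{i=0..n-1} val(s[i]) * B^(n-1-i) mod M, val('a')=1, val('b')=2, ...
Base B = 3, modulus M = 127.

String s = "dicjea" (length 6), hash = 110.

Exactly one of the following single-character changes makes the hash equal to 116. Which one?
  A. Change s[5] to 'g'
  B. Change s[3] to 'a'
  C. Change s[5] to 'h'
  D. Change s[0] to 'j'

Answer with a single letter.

Option A: s[5]='a'->'g', delta=(7-1)*3^0 mod 127 = 6, hash=110+6 mod 127 = 116 <-- target
Option B: s[3]='j'->'a', delta=(1-10)*3^2 mod 127 = 46, hash=110+46 mod 127 = 29
Option C: s[5]='a'->'h', delta=(8-1)*3^0 mod 127 = 7, hash=110+7 mod 127 = 117
Option D: s[0]='d'->'j', delta=(10-4)*3^5 mod 127 = 61, hash=110+61 mod 127 = 44

Answer: A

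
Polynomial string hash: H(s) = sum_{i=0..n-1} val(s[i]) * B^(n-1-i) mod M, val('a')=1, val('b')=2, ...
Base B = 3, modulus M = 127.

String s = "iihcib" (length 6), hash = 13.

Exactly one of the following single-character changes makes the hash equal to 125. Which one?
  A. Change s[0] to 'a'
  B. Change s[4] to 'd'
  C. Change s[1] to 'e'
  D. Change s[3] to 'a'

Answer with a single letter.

Option A: s[0]='i'->'a', delta=(1-9)*3^5 mod 127 = 88, hash=13+88 mod 127 = 101
Option B: s[4]='i'->'d', delta=(4-9)*3^1 mod 127 = 112, hash=13+112 mod 127 = 125 <-- target
Option C: s[1]='i'->'e', delta=(5-9)*3^4 mod 127 = 57, hash=13+57 mod 127 = 70
Option D: s[3]='c'->'a', delta=(1-3)*3^2 mod 127 = 109, hash=13+109 mod 127 = 122

Answer: B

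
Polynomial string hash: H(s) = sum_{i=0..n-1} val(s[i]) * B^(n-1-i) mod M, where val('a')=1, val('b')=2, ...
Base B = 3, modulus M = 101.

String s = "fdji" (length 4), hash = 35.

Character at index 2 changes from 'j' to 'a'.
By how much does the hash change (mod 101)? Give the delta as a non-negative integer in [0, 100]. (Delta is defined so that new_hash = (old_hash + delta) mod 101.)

Delta formula: (val(new) - val(old)) * B^(n-1-k) mod M
  val('a') - val('j') = 1 - 10 = -9
  B^(n-1-k) = 3^1 mod 101 = 3
  Delta = -9 * 3 mod 101 = 74

Answer: 74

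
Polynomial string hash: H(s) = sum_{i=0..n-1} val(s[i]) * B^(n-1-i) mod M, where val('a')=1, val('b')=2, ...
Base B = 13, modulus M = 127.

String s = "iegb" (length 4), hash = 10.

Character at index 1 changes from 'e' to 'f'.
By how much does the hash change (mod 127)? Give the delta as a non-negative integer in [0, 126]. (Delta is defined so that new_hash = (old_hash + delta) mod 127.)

Delta formula: (val(new) - val(old)) * B^(n-1-k) mod M
  val('f') - val('e') = 6 - 5 = 1
  B^(n-1-k) = 13^2 mod 127 = 42
  Delta = 1 * 42 mod 127 = 42

Answer: 42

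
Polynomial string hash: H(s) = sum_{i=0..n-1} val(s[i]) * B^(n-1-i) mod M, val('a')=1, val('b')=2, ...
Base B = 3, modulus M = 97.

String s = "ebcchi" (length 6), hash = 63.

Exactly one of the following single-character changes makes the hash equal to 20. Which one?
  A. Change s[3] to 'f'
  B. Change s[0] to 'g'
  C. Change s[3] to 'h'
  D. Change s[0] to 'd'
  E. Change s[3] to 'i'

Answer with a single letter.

Option A: s[3]='c'->'f', delta=(6-3)*3^2 mod 97 = 27, hash=63+27 mod 97 = 90
Option B: s[0]='e'->'g', delta=(7-5)*3^5 mod 97 = 1, hash=63+1 mod 97 = 64
Option C: s[3]='c'->'h', delta=(8-3)*3^2 mod 97 = 45, hash=63+45 mod 97 = 11
Option D: s[0]='e'->'d', delta=(4-5)*3^5 mod 97 = 48, hash=63+48 mod 97 = 14
Option E: s[3]='c'->'i', delta=(9-3)*3^2 mod 97 = 54, hash=63+54 mod 97 = 20 <-- target

Answer: E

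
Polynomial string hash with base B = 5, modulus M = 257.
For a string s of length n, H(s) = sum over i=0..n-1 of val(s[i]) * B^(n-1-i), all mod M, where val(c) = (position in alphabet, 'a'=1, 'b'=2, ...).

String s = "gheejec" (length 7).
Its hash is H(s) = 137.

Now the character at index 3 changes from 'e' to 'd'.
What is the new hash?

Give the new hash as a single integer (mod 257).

Answer: 12

Derivation:
val('e') = 5, val('d') = 4
Position k = 3, exponent = n-1-k = 3
B^3 mod M = 5^3 mod 257 = 125
Delta = (4 - 5) * 125 mod 257 = 132
New hash = (137 + 132) mod 257 = 12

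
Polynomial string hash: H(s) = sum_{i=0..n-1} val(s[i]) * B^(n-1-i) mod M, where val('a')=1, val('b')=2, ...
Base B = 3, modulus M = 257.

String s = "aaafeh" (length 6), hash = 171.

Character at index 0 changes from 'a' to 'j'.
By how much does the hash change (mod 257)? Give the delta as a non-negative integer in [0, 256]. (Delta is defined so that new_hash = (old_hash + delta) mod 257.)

Delta formula: (val(new) - val(old)) * B^(n-1-k) mod M
  val('j') - val('a') = 10 - 1 = 9
  B^(n-1-k) = 3^5 mod 257 = 243
  Delta = 9 * 243 mod 257 = 131

Answer: 131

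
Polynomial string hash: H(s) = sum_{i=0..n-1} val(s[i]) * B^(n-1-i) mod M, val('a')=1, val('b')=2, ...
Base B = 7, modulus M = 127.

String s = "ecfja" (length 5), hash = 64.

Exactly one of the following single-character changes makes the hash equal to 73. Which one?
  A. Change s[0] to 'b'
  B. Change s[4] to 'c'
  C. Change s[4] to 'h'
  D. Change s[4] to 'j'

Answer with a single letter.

Answer: D

Derivation:
Option A: s[0]='e'->'b', delta=(2-5)*7^4 mod 127 = 36, hash=64+36 mod 127 = 100
Option B: s[4]='a'->'c', delta=(3-1)*7^0 mod 127 = 2, hash=64+2 mod 127 = 66
Option C: s[4]='a'->'h', delta=(8-1)*7^0 mod 127 = 7, hash=64+7 mod 127 = 71
Option D: s[4]='a'->'j', delta=(10-1)*7^0 mod 127 = 9, hash=64+9 mod 127 = 73 <-- target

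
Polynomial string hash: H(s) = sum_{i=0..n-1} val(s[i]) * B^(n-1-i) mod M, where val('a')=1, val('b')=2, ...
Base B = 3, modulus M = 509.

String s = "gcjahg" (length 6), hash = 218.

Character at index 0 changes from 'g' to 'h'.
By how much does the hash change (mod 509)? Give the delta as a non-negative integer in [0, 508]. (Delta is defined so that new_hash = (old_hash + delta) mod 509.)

Delta formula: (val(new) - val(old)) * B^(n-1-k) mod M
  val('h') - val('g') = 8 - 7 = 1
  B^(n-1-k) = 3^5 mod 509 = 243
  Delta = 1 * 243 mod 509 = 243

Answer: 243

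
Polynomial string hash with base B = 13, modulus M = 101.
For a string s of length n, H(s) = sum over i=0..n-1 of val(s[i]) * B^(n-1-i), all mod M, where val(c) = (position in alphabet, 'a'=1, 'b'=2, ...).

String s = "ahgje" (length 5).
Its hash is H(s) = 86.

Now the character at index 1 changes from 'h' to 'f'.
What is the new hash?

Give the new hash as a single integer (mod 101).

val('h') = 8, val('f') = 6
Position k = 1, exponent = n-1-k = 3
B^3 mod M = 13^3 mod 101 = 76
Delta = (6 - 8) * 76 mod 101 = 50
New hash = (86 + 50) mod 101 = 35

Answer: 35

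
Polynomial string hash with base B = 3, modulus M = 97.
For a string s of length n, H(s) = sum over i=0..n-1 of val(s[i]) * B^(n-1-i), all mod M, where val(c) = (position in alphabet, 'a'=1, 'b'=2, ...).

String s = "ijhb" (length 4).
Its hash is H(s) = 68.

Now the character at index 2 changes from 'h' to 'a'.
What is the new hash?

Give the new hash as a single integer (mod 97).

val('h') = 8, val('a') = 1
Position k = 2, exponent = n-1-k = 1
B^1 mod M = 3^1 mod 97 = 3
Delta = (1 - 8) * 3 mod 97 = 76
New hash = (68 + 76) mod 97 = 47

Answer: 47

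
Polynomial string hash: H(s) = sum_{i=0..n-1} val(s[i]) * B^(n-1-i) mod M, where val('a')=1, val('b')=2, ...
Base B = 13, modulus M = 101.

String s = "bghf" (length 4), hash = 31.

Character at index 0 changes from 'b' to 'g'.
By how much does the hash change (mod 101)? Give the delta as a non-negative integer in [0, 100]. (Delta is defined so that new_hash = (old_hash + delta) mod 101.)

Answer: 77

Derivation:
Delta formula: (val(new) - val(old)) * B^(n-1-k) mod M
  val('g') - val('b') = 7 - 2 = 5
  B^(n-1-k) = 13^3 mod 101 = 76
  Delta = 5 * 76 mod 101 = 77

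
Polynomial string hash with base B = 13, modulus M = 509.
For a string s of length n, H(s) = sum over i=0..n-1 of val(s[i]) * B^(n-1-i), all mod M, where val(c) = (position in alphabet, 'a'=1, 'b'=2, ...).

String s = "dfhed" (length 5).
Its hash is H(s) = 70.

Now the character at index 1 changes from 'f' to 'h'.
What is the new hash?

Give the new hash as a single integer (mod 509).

val('f') = 6, val('h') = 8
Position k = 1, exponent = n-1-k = 3
B^3 mod M = 13^3 mod 509 = 161
Delta = (8 - 6) * 161 mod 509 = 322
New hash = (70 + 322) mod 509 = 392

Answer: 392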